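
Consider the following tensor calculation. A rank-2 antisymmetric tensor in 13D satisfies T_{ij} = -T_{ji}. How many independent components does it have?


An antisymmetric rank-2 tensor satisfies A_{ij} = -A_{ji}, so diagonal entries are zero.
The independent components are the upper-triangular entries: C(n, 2) = n(n-1)/2.
n = 13
C(13, 2) = 13 * 12 / 2 = 156 / 2 = 78

78


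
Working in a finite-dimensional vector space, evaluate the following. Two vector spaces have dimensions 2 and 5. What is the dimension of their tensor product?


The dimension of a tensor product is the product of dimensions.
dim(V) = 2, dim(W) = 5
dim(V (x) W) = 2 * 5 = 10

10


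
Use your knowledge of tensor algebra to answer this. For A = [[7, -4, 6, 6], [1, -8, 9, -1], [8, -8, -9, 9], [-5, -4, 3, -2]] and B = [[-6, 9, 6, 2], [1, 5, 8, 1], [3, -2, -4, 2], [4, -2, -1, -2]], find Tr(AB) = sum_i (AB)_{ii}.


Tr(AB) = sum_i (AB)_{ii} where (AB)_{ii} = sum_k A_{ik} B_{ki}.
(AB)_{11} = 7*-6 + -4*1 + 6*3 + 6*4 = -4
(AB)_{22} = 1*9 + -8*5 + 9*-2 + -1*-2 = -47
(AB)_{33} = 8*6 + -8*8 + -9*-4 + 9*-1 = 11
(AB)_{44} = -5*2 + -4*1 + 3*2 + -2*-2 = -4
Tr(AB) = -4 + -47 + 11 + -4 = -44

-44


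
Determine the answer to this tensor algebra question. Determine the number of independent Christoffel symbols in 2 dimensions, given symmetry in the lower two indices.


Christoffel symbols Gamma^k_{ij} are symmetric in i,j, so there are d * d(d+1)/2 independent symbols.
d = 2
d(d+1)/2 = 2 * 3 / 2 = 3
Total = 2 * 3 = 6

6


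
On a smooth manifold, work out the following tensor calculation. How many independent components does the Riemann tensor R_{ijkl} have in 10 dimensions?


The Riemann tensor in d dimensions has d^2(d^2 - 1)/12 independent components.
d = 10, so d^2 = 100
d^2 - 1 = 99
d^2(d^2 - 1) = 100 * 99 = 9900
Divide by 12: 9900 / 12 = 825

825


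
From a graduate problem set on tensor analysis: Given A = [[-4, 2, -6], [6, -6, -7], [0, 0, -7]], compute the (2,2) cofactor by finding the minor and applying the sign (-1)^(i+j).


To find cofactor C_{22}, delete row 2 and column 2.
The resulting 2x2 submatrix is: [[-4, -6], [0, -7]]
Minor M_{22} = -4*-7 - -6*0
  = 28 - 0 = 28
Sign = (-1)^(2+2) = (-1)^4 = 1
Cofactor C_{22} = 1 * 28 = 28

28


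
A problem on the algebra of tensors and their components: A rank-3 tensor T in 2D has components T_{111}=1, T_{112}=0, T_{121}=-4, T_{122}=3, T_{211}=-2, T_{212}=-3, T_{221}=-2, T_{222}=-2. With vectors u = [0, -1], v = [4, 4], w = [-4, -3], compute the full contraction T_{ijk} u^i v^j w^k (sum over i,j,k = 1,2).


S = sum over i,j,k of T_{ijk} u_i v_j w_k. Expanding all 8 terms:
T_{111}*u_1*v_1*w_1 = 1*0*4*-4 = 0  (running total: 0)
T_{112}*u_1*v_1*w_2 = 0*0*4*-3 = 0  (running total: 0)
T_{121}*u_1*v_2*w_1 = -4*0*4*-4 = 0  (running total: 0)
T_{122}*u_1*v_2*w_2 = 3*0*4*-3 = 0  (running total: 0)
T_{211}*u_2*v_1*w_1 = -2*-1*4*-4 = -32  (running total: -32)
T_{212}*u_2*v_1*w_2 = -3*-1*4*-3 = -36  (running total: -68)
T_{221}*u_2*v_2*w_1 = -2*-1*4*-4 = -32  (running total: -100)
T_{222}*u_2*v_2*w_2 = -2*-1*4*-3 = -24  (running total: -124)
S = -124

-124


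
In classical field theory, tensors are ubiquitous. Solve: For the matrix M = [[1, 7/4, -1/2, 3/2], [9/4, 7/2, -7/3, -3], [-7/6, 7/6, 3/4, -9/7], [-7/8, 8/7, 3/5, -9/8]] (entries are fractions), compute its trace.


The trace is the sum of diagonal entries.
Diagonal: M[1,1] = 1, M[2,2] = 7/2, M[3,3] = 3/4, M[4,4] = -9/8
Tr(M) = 1 + 7/2 + 3/4 + -9/8
Computing step by step:
After adding M[1,1]: 1
After adding M[2,2]: 9/2
After adding M[3,3]: 21/4
After adding M[4,4]: 33/8
Tr(M) = 33/8

33/8


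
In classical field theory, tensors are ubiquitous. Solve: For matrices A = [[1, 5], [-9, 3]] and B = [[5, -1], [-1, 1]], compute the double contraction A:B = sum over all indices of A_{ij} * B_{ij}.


A:B = sum over all i,j of A_{ij} * B_{ij}.
Row 1: 1*5=5, 5*-1=-5 => row sum = 0
Row 2: -9*-1=9, 3*1=3 => row sum = 12
Total = 0 + 12 = 12

12


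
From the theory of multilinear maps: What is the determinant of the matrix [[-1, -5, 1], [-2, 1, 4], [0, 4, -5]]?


Expanding along the first row, det(A) = a11*M_11 - a12*M_12 + a13*M_13, where M_1j is the (1,j) minor.
Minor M_11 = 1*-5 - 4*4 = -21
Minor M_12 = -2*-5 - 4*0 = 10
Minor M_13 = -2*4 - 1*0 = -8
det = -1*(-21) - -5*(10) + 1*(-8)
    = 21 - -50 + -8
    = 63

63


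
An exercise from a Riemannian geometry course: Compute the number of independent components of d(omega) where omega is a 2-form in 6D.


The exterior derivative of a p-form is a (p+1)-form.
Its number of independent components is C(n, p+1).
n = 6, p+1 = 3
C(6, 3) = 20

20


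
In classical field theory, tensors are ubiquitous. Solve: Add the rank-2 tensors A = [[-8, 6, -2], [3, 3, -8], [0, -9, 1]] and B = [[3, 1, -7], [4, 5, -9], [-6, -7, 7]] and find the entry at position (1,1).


Tensor addition is component-wise: (A + B)_{ij} = A_{ij} + B_{ij}.
A_{11} = -8
B_{11} = 3
(A + B)_{11} = -8 + 3 = -5

-5


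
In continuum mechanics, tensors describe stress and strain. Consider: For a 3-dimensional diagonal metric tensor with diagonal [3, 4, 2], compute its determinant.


For a diagonal metric, the determinant is the product of diagonal entries.
Diagonal entries: 3, 4, 2
det(g) = 3 * 4 * 2 = 24

24


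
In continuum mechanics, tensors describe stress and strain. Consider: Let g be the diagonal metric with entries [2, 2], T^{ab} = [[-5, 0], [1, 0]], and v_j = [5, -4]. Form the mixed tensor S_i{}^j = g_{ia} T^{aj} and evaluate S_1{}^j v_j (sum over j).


Step 1: lower the first index. For a diagonal metric, g_{ia} T^{aj} = g_{ii} T^{ij} (no sum on i).
g_{11} = 2
S_1{}^1 = 2 * T^{11} = 2 * -5 = -10
S_1{}^2 = 2 * T^{12} = 2 * 0 = 0
Step 2: contract S_1{}^j with v_j.
S_1{}^1 * v_1 = -10 * 5 = -50
S_1{}^2 * v_2 = 0 * -4 = 0
Result = -50 + 0 = -50

-50


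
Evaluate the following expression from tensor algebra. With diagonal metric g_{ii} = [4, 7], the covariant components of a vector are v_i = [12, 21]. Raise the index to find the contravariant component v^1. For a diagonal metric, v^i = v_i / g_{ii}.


To raise an index with a diagonal metric: v^i = v_i / g_{ii}.
For index 1: v_1 = 12, g_{11} = 4
v^1 = 12 / 4 = 3

3


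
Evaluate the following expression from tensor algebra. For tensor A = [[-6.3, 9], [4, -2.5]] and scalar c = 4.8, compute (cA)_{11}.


Scalar multiplication: (cA)_{ij} = c * A_{ij}.
c = 4.8
A_{11} = -6.3
(cA)_{11} = 4.8 * -6.3 = -30.24

-30.24


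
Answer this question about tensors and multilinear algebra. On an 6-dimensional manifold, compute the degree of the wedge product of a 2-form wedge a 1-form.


The degree of a wedge product is the sum of the degrees of the individual forms.
Degrees: 2, 1
Total degree = 2 + 1 = 3

3


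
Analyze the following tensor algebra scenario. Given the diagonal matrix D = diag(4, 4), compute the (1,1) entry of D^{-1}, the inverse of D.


For a diagonal matrix, the inverse has entries (D^{-1})_{ii} = 1/d_{ii}.
The diagonal entries are: d_{11} = 4, d_{22} = 4
We need (D^{-1})_{11} = 1/d_{11} = 1/4 = 1/4

1/4


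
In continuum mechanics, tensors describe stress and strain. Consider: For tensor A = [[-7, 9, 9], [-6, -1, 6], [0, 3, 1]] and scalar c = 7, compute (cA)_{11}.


Scalar multiplication: (cA)_{ij} = c * A_{ij}.
c = 7
A_{11} = -7
(cA)_{11} = 7 * -7 = -49

-49


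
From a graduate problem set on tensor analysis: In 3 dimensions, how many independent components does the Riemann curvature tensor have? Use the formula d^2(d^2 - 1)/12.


The Riemann tensor in d dimensions has d^2(d^2 - 1)/12 independent components.
d = 3, so d^2 = 9
d^2 - 1 = 8
d^2(d^2 - 1) = 9 * 8 = 72
Divide by 12: 72 / 12 = 6

6


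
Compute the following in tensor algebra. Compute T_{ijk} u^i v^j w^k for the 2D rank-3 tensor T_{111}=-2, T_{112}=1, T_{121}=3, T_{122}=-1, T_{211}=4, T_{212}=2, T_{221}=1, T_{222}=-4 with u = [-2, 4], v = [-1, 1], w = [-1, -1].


S = sum over i,j,k of T_{ijk} u_i v_j w_k. Expanding all 8 terms:
T_{111}*u_1*v_1*w_1 = -2*-2*-1*-1 = 4  (running total: 4)
T_{112}*u_1*v_1*w_2 = 1*-2*-1*-1 = -2  (running total: 2)
T_{121}*u_1*v_2*w_1 = 3*-2*1*-1 = 6  (running total: 8)
T_{122}*u_1*v_2*w_2 = -1*-2*1*-1 = -2  (running total: 6)
T_{211}*u_2*v_1*w_1 = 4*4*-1*-1 = 16  (running total: 22)
T_{212}*u_2*v_1*w_2 = 2*4*-1*-1 = 8  (running total: 30)
T_{221}*u_2*v_2*w_1 = 1*4*1*-1 = -4  (running total: 26)
T_{222}*u_2*v_2*w_2 = -4*4*1*-1 = 16  (running total: 42)
S = 42

42


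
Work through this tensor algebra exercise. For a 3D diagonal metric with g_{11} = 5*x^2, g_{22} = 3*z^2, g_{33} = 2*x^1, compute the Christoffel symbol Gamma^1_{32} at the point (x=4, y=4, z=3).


For a diagonal metric, Gamma^k_{ij} = (1/2) g^{kk} (dg_{ik}/dx_j + dg_{jk}/dx_i - dg_{ij}/dx_k).
The metric is diagonal, so g_{ab} = 0 for a != b.
At the given point: g_{11} = 80, g_{22} = 27, g_{33} = 8
g^{11} = 1/80
dg_{31}/dx_2 = 0 (off-diagonal)
dg_{21}/dx_3 = 0 (off-diagonal)
dg_{32}/dx_1 = 0 (off-diagonal)
Numerator = 0 + 0 - 0 = 0
Gamma^1_{32} = 0 / (2 * 80) = 0

0


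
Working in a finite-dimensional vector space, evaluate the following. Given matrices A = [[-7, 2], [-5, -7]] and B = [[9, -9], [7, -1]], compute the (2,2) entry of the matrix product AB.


(AB)_{ij} = sum_k A_{ik} B_{kj}.
For i=2, j=2:
A_{21} * B_{12} = -5 * -9 = 45
A_{22} * B_{22} = -7 * -1 = 7
Sum = 45 + 7 = 52

52


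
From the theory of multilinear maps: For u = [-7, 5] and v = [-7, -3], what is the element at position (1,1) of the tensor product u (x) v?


The outer product entry T_{ij} = u_i * v_j.
We need i=1, j=1.
u_1 = -7, v_1 = -7
T_{1,1} = -7 * -7 = 49

49


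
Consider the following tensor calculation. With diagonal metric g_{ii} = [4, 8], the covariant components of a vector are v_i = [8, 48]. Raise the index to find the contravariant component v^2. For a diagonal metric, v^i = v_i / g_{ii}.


To raise an index with a diagonal metric: v^i = v_i / g_{ii}.
For index 2: v_2 = 48, g_{22} = 8
v^2 = 48 / 8 = 6

6


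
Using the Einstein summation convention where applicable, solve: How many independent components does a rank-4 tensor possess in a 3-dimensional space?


The number of components of a rank-r tensor in d dimensions is d^r.
Here d = 3 and r = 4.
3^4 = 81

81


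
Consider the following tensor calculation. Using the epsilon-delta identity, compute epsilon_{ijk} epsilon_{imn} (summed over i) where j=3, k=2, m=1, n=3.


Using the identity: epsilon_{ijk} epsilon_{imn} = delta_{jm} delta_{kn} - delta_{jn} delta_{km}.
delta_{31} = 0
delta_{23} = 0
delta_{33} = 1
delta_{21} = 0
Result = 0 * 0 - 1 * 0 = 0 - 0 = 0

0


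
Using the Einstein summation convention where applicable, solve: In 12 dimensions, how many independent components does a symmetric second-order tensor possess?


A symmetric rank-2 tensor in d dimensions has d(d+1)/2 independent components.
d = 12
d(d+1)/2 = 12 * 13 / 2 = 156 / 2 = 78

78


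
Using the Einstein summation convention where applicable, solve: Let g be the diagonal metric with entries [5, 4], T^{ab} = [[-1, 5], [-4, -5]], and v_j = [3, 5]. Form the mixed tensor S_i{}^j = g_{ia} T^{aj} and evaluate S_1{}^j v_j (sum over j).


Step 1: lower the first index. For a diagonal metric, g_{ia} T^{aj} = g_{ii} T^{ij} (no sum on i).
g_{11} = 5
S_1{}^1 = 5 * T^{11} = 5 * -1 = -5
S_1{}^2 = 5 * T^{12} = 5 * 5 = 25
Step 2: contract S_1{}^j with v_j.
S_1{}^1 * v_1 = -5 * 3 = -15
S_1{}^2 * v_2 = 25 * 5 = 125
Result = -15 + 125 = 110

110


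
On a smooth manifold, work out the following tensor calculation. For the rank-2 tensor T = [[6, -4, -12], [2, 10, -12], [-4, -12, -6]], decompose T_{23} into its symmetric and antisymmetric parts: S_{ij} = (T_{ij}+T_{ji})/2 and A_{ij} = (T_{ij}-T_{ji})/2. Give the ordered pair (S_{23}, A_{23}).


T_{23} = -12
T_{32} = -12
S_{23} = (-12 + -12)/2 = -24/2 = -12
A_{23} = (-12 - -12)/2 = 0/2 = 0
Check: S + A = -12 + 0 = -12 = T_{23}.

(-12, 0)


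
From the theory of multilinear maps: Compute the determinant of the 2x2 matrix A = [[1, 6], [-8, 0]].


For a 2x2 matrix [[a, b], [c, d]], det = a*d - b*c.
a = 1, b = 6, c = -8, d = 0
a*d = 1 * 0 = 0
b*c = 6 * -8 = -48
det = 0 - -48 = 48

48


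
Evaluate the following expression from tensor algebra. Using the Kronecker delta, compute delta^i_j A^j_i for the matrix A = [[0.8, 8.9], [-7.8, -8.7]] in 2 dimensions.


The contraction (trace) of a rank-2 tensor is the sum of its diagonal elements.
Diagonal entries: A[1,1] = 0.8, A[2,2] = -8.7
Tr(A) = 0.8 + -8.7 = -7.9

-7.9


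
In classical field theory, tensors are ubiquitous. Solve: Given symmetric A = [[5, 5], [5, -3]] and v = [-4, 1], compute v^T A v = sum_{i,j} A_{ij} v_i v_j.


First compute Av:
(Av)_1 = 5*-4 + 5*1 = -15
(Av)_2 = 5*-4 + -3*1 = -23
Av = [-15, -23]
Then v^T (Av) = -4*-15 + 1*-23
= 60 + -23 = 37

37


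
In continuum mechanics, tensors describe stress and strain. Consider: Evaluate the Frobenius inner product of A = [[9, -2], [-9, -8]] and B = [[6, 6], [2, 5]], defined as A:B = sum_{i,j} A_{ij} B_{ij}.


A:B = sum over all i,j of A_{ij} * B_{ij}.
Row 1: 9*6=54, -2*6=-12 => row sum = 42
Row 2: -9*2=-18, -8*5=-40 => row sum = -58
Total = 42 + -58 = -16

-16


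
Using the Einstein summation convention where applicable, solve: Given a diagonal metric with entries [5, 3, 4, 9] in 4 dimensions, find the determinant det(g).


For a diagonal metric, the determinant is the product of diagonal entries.
Diagonal entries: 5, 3, 4, 9
det(g) = 5 * 3 * 4 * 9 = 540

540


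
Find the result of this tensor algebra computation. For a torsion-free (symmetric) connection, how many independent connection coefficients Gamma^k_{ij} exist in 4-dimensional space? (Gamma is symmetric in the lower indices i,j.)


Christoffel symbols Gamma^k_{ij} are symmetric in i,j, so there are d * d(d+1)/2 independent symbols.
d = 4
d(d+1)/2 = 4 * 5 / 2 = 10
Total = 4 * 10 = 40

40


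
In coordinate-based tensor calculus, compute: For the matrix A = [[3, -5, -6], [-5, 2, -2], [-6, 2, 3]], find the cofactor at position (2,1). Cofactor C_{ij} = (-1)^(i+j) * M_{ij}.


To find cofactor C_{21}, delete row 2 and column 1.
The resulting 2x2 submatrix is: [[-5, -6], [2, 3]]
Minor M_{21} = -5*3 - -6*2
  = -15 - -12 = -3
Sign = (-1)^(2+1) = (-1)^3 = -1
Cofactor C_{21} = -1 * -3 = 3

3


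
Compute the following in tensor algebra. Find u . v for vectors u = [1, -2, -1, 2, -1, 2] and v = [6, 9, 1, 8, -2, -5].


The inner product u . v = sum of u_i * v_i.
Term-by-term: 1 * 6, -2 * 9, -1 * 1, 2 * 8, -1 * -2, 2 * -5
Products: 6, -18, -1, 16, 2, -10
Sum = 6 + -18 + -1 + 16 + 2 + -10 = -5

-5


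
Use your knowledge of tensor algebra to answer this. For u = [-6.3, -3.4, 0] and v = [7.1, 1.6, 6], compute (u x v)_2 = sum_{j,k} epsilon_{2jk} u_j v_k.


(u x v)_2 = sum_{j,k} epsilon_{2jk} u_j v_k. Only permutations of (1,2,3) contribute; the two non-zero terms are:
eps_{213} u_1 v_3 = -1 * -6.3 * 6 = 37.8
eps_{231} u_3 v_1 = 1 * 0 * 7.1 = 0
(u x v)_2 = 37.8

37.8


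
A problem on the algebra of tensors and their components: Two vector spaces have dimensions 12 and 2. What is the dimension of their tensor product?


The dimension of a tensor product is the product of dimensions.
dim(V) = 12, dim(W) = 2
dim(V (x) W) = 12 * 2 = 24

24


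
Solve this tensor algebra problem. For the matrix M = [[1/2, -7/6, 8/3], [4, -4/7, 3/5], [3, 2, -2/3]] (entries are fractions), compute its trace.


The trace is the sum of diagonal entries.
Diagonal: M[1,1] = 1/2, M[2,2] = -4/7, M[3,3] = -2/3
Tr(M) = 1/2 + -4/7 + -2/3
Computing step by step:
After adding M[1,1]: 1/2
After adding M[2,2]: -1/14
After adding M[3,3]: -31/42
Tr(M) = -31/42

-31/42


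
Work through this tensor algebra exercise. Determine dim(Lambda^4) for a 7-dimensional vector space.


The dimension of the space of p-forms on an n-dimensional space is C(n, p).
n = 7, p = 4
C(7, 4) = 7! / (4! * 3!) = 35

35


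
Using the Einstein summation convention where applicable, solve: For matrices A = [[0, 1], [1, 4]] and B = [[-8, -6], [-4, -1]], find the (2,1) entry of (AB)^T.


(AB)^T_{ij} = (AB)_{ji} = sum_k A_{jk} B_{ki}.
For i=2, j=1 we need (AB)_{12}:
A_{11} * B_{12} = 0 * -6 = 0
A_{12} * B_{22} = 1 * -1 = -1
Sum = 0 + -1 = -1

-1


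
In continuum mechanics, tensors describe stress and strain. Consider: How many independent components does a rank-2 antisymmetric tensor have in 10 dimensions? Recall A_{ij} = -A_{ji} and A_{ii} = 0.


An antisymmetric rank-2 tensor satisfies A_{ij} = -A_{ji}, so diagonal entries are zero.
The independent components are the upper-triangular entries: C(n, 2) = n(n-1)/2.
n = 10
C(10, 2) = 10 * 9 / 2 = 90 / 2 = 45

45


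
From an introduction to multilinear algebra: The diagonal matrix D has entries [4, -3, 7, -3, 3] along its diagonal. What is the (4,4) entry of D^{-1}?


For a diagonal matrix, the inverse has entries (D^{-1})_{ii} = 1/d_{ii}.
The diagonal entries are: d_{11} = 4, d_{22} = -3, d_{33} = 7, d_{44} = -3, d_{55} = 3
We need (D^{-1})_{44} = 1/d_{44} = 1/-3 = -1/3

-1/3


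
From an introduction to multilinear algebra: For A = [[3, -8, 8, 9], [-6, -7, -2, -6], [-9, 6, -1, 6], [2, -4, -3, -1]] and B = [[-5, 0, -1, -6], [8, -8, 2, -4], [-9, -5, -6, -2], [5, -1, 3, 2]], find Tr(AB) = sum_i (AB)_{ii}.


Tr(AB) = sum_i (AB)_{ii} where (AB)_{ii} = sum_k A_{ik} B_{ki}.
(AB)_{11} = 3*-5 + -8*8 + 8*-9 + 9*5 = -106
(AB)_{22} = -6*0 + -7*-8 + -2*-5 + -6*-1 = 72
(AB)_{33} = -9*-1 + 6*2 + -1*-6 + 6*3 = 45
(AB)_{44} = 2*-6 + -4*-4 + -3*-2 + -1*2 = 8
Tr(AB) = -106 + 72 + 45 + 8 = 19

19


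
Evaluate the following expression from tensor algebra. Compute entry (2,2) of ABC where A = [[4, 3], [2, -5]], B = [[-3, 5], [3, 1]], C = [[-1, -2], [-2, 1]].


(ABC)_{22} = sum_m (AB)_{2m} C_{m2}. First compute row 2 of AB.
(AB)_{21} = 2*-3 + -5*3 = -21
(AB)_{22} = 2*5 + -5*1 = 5
Now contract with column 2 of C:
(AB)_{21} * C_{12} = -21 * -2 = 42
(AB)_{22} * C_{22} = 5 * 1 = 5
(ABC)_{22} = 42 + 5 = 47

47


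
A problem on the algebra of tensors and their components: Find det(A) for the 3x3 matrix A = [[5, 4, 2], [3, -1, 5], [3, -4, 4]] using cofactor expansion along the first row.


Expanding along the first row, det(A) = a11*M_11 - a12*M_12 + a13*M_13, where M_1j is the (1,j) minor.
Minor M_11 = -1*4 - 5*-4 = 16
Minor M_12 = 3*4 - 5*3 = -3
Minor M_13 = 3*-4 - -1*3 = -9
det = 5*(16) - 4*(-3) + 2*(-9)
    = 80 - -12 + -18
    = 74

74


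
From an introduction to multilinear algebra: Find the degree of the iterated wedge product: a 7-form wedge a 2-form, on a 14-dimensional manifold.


The degree of a wedge product is the sum of the degrees of the individual forms.
Degrees: 7, 2
Total degree = 7 + 2 = 9

9


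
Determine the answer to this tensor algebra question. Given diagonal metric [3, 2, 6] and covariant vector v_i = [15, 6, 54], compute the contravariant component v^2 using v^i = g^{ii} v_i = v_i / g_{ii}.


To raise an index with a diagonal metric: v^i = v_i / g_{ii}.
For index 2: v_2 = 6, g_{22} = 2
v^2 = 6 / 2 = 3

3


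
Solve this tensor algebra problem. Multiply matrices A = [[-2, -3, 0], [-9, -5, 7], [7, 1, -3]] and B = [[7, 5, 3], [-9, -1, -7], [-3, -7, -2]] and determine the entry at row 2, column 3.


(AB)_{ij} = sum_k A_{ik} B_{kj}.
For i=2, j=3:
A_{21} * B_{13} = -9 * 3 = -27
A_{22} * B_{23} = -5 * -7 = 35
A_{23} * B_{33} = 7 * -2 = -14
Sum = -27 + 35 + -14 = -6

-6


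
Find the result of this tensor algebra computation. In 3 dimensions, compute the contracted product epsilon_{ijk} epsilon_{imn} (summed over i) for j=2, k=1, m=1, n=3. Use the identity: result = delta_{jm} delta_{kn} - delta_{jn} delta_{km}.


Using the identity: epsilon_{ijk} epsilon_{imn} = delta_{jm} delta_{kn} - delta_{jn} delta_{km}.
delta_{21} = 0
delta_{13} = 0
delta_{23} = 0
delta_{11} = 1
Result = 0 * 0 - 0 * 1 = 0 - 0 = 0

0


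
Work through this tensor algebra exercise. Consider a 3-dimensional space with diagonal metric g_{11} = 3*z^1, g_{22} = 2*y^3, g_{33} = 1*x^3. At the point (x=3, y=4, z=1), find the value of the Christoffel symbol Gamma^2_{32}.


For a diagonal metric, Gamma^k_{ij} = (1/2) g^{kk} (dg_{ik}/dx_j + dg_{jk}/dx_i - dg_{ij}/dx_k).
The metric is diagonal, so g_{ab} = 0 for a != b.
At the given point: g_{11} = 3, g_{22} = 128, g_{33} = 27
g^{22} = 1/128
dg_{32}/dx_2 = 0 (off-diagonal)
dg_{22}/dx_3 = dg_{22}/dx_3 = 0
dg_{32}/dx_2 = 0 (off-diagonal)
Numerator = 0 + 0 - 0 = 0
Gamma^2_{32} = 0 / (2 * 128) = 0

0


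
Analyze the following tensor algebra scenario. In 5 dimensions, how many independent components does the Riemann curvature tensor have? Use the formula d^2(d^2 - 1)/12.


The Riemann tensor in d dimensions has d^2(d^2 - 1)/12 independent components.
d = 5, so d^2 = 25
d^2 - 1 = 24
d^2(d^2 - 1) = 25 * 24 = 600
Divide by 12: 600 / 12 = 50

50


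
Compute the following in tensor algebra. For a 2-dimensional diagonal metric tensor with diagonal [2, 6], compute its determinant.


For a diagonal metric, the determinant is the product of diagonal entries.
Diagonal entries: 2, 6
det(g) = 2 * 6 = 12

12


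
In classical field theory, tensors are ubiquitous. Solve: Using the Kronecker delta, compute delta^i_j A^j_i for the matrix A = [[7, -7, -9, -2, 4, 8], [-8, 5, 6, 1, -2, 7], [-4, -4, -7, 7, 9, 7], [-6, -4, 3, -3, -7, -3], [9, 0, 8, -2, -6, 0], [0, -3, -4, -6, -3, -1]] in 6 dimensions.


The contraction (trace) of a rank-2 tensor is the sum of its diagonal elements.
Diagonal entries: A[1,1] = 7, A[2,2] = 5, A[3,3] = -7, A[4,4] = -3, A[5,5] = -6, A[6,6] = -1
Tr(A) = 7 + 5 + -7 + -3 + -6 + -1 = -5

-5


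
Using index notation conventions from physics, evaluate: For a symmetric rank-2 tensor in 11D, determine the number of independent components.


A symmetric rank-2 tensor in d dimensions has d(d+1)/2 independent components.
d = 11
d(d+1)/2 = 11 * 12 / 2 = 132 / 2 = 66

66


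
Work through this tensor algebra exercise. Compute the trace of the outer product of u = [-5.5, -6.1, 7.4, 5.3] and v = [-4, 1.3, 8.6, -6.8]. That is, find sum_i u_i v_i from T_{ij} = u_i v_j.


The outer product gives T_{ij} = u_i v_j.
The trace (contraction) is Tr(T) = sum_i T_{ii} = sum_i u_i v_i.
Diagonal entries:
T_{11} = u_1 * v_1 = -5.5 * -4 = 22
T_{22} = u_2 * v_2 = -6.1 * 1.3 = -7.93
T_{33} = u_3 * v_3 = 7.4 * 8.6 = 63.64
T_{44} = u_4 * v_4 = 5.3 * -6.8 = -36.04
Tr(T) = 22 + -7.93 + 63.64 + -36.04 = 41.67

41.67


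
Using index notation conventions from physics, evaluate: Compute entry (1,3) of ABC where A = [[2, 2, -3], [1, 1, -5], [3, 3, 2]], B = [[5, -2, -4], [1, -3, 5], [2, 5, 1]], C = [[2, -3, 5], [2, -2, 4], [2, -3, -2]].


(ABC)_{13} = sum_m (AB)_{1m} C_{m3}. First compute row 1 of AB.
(AB)_{11} = 2*5 + 2*1 + -3*2 = 6
(AB)_{12} = 2*-2 + 2*-3 + -3*5 = -25
(AB)_{13} = 2*-4 + 2*5 + -3*1 = -1
Now contract with column 3 of C:
(AB)_{11} * C_{13} = 6 * 5 = 30
(AB)_{12} * C_{23} = -25 * 4 = -100
(AB)_{13} * C_{33} = -1 * -2 = 2
(ABC)_{13} = 30 + -100 + 2 = -68

-68


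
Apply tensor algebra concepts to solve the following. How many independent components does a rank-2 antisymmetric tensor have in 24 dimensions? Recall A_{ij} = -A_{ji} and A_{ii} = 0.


An antisymmetric rank-2 tensor satisfies A_{ij} = -A_{ji}, so diagonal entries are zero.
The independent components are the upper-triangular entries: C(n, 2) = n(n-1)/2.
n = 24
C(24, 2) = 24 * 23 / 2 = 552 / 2 = 276

276


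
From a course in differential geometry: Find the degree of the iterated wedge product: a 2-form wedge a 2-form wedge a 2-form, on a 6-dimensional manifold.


The degree of a wedge product is the sum of the degrees of the individual forms.
Degrees: 2, 2, 2
Total degree = 2 + 2 + 2 = 6

6


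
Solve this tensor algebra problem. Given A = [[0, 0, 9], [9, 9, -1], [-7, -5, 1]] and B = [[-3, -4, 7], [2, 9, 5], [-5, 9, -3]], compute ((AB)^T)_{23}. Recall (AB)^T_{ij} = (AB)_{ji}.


(AB)^T_{ij} = (AB)_{ji} = sum_k A_{jk} B_{ki}.
For i=2, j=3 we need (AB)_{32}:
A_{31} * B_{12} = -7 * -4 = 28
A_{32} * B_{22} = -5 * 9 = -45
A_{33} * B_{32} = 1 * 9 = 9
Sum = 28 + -45 + 9 = -8

-8


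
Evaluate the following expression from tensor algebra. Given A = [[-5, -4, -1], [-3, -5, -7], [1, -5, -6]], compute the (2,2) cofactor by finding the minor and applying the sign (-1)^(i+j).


To find cofactor C_{22}, delete row 2 and column 2.
The resulting 2x2 submatrix is: [[-5, -1], [1, -6]]
Minor M_{22} = -5*-6 - -1*1
  = 30 - -1 = 31
Sign = (-1)^(2+2) = (-1)^4 = 1
Cofactor C_{22} = 1 * 31 = 31

31


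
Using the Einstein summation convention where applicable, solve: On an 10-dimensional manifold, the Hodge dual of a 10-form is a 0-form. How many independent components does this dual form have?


The Hodge dual of a p-form on an n-dimensional manifold is an (n-p)-form.
n = 10, p = 10, so dual degree = 10 - 10 = 0
The number of components is C(n, n-p) = C(10, 0) = 1

1


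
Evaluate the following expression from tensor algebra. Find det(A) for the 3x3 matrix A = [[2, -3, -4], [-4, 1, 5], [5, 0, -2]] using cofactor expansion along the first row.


Expanding along the first row, det(A) = a11*M_11 - a12*M_12 + a13*M_13, where M_1j is the (1,j) minor.
Minor M_11 = 1*-2 - 5*0 = -2
Minor M_12 = -4*-2 - 5*5 = -17
Minor M_13 = -4*0 - 1*5 = -5
det = 2*(-2) - -3*(-17) + -4*(-5)
    = -4 - 51 + 20
    = -35

-35


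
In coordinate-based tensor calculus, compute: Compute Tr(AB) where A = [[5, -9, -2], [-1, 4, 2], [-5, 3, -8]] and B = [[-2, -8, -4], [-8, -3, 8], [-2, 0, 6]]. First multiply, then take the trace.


Tr(AB) = sum_i (AB)_{ii} where (AB)_{ii} = sum_k A_{ik} B_{ki}.
(AB)_{11} = 5*-2 + -9*-8 + -2*-2 = 66
(AB)_{22} = -1*-8 + 4*-3 + 2*0 = -4
(AB)_{33} = -5*-4 + 3*8 + -8*6 = -4
Tr(AB) = 66 + -4 + -4 = 58

58


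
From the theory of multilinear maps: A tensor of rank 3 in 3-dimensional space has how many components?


The number of components of a rank-r tensor in d dimensions is d^r.
Here d = 3 and r = 3.
3^3 = 27

27


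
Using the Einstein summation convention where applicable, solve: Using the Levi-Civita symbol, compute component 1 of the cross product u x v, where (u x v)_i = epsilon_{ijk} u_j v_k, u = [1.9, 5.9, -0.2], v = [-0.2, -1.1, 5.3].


(u x v)_1 = sum_{j,k} epsilon_{1jk} u_j v_k. Only permutations of (1,2,3) contribute; the two non-zero terms are:
eps_{123} u_2 v_3 = 1 * 5.9 * 5.3 = 31.27
eps_{132} u_3 v_2 = -1 * -0.2 * -1.1 = -0.22
(u x v)_1 = 31.05

31.05


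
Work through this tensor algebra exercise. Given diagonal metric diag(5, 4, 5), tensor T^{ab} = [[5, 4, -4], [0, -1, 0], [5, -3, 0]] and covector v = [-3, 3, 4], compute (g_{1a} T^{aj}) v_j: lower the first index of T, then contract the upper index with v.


Step 1: lower the first index. For a diagonal metric, g_{ia} T^{aj} = g_{ii} T^{ij} (no sum on i).
g_{11} = 5
S_1{}^1 = 5 * T^{11} = 5 * 5 = 25
S_1{}^2 = 5 * T^{12} = 5 * 4 = 20
S_1{}^3 = 5 * T^{13} = 5 * -4 = -20
Step 2: contract S_1{}^j with v_j.
S_1{}^1 * v_1 = 25 * -3 = -75
S_1{}^2 * v_2 = 20 * 3 = 60
S_1{}^3 * v_3 = -20 * 4 = -80
Result = -75 + 60 + -80 = -95

-95


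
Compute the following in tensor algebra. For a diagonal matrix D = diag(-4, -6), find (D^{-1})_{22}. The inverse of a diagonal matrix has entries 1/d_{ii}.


For a diagonal matrix, the inverse has entries (D^{-1})_{ii} = 1/d_{ii}.
The diagonal entries are: d_{11} = -4, d_{22} = -6
We need (D^{-1})_{22} = 1/d_{22} = 1/-6 = -1/6

-1/6


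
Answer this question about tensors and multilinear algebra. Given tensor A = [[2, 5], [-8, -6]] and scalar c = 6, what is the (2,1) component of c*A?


Scalar multiplication: (cA)_{ij} = c * A_{ij}.
c = 6
A_{21} = -8
(cA)_{21} = 6 * -8 = -48

-48


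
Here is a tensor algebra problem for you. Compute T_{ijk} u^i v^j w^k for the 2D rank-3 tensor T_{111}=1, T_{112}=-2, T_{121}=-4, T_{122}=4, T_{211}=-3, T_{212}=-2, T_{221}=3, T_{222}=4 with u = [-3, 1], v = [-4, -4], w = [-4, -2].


S = sum over i,j,k of T_{ijk} u_i v_j w_k. Expanding all 8 terms:
T_{111}*u_1*v_1*w_1 = 1*-3*-4*-4 = -48  (running total: -48)
T_{112}*u_1*v_1*w_2 = -2*-3*-4*-2 = 48  (running total: 0)
T_{121}*u_1*v_2*w_1 = -4*-3*-4*-4 = 192  (running total: 192)
T_{122}*u_1*v_2*w_2 = 4*-3*-4*-2 = -96  (running total: 96)
T_{211}*u_2*v_1*w_1 = -3*1*-4*-4 = -48  (running total: 48)
T_{212}*u_2*v_1*w_2 = -2*1*-4*-2 = -16  (running total: 32)
T_{221}*u_2*v_2*w_1 = 3*1*-4*-4 = 48  (running total: 80)
T_{222}*u_2*v_2*w_2 = 4*1*-4*-2 = 32  (running total: 112)
S = 112

112


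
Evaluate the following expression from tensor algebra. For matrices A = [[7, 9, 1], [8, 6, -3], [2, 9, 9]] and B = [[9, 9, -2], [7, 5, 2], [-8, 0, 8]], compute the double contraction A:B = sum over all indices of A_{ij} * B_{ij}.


A:B = sum over all i,j of A_{ij} * B_{ij}.
Row 1: 7*9=63, 9*9=81, 1*-2=-2 => row sum = 142
Row 2: 8*7=56, 6*5=30, -3*2=-6 => row sum = 80
Row 3: 2*-8=-16, 9*0=0, 9*8=72 => row sum = 56
Total = 142 + 80 + 56 = 278

278


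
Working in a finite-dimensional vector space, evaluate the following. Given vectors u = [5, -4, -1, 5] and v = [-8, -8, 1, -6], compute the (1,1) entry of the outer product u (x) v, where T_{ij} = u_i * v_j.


The outer product entry T_{ij} = u_i * v_j.
We need i=1, j=1.
u_1 = 5, v_1 = -8
T_{1,1} = 5 * -8 = -40

-40


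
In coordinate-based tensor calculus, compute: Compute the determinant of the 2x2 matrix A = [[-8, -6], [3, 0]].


For a 2x2 matrix [[a, b], [c, d]], det = a*d - b*c.
a = -8, b = -6, c = 3, d = 0
a*d = -8 * 0 = 0
b*c = -6 * 3 = -18
det = 0 - -18 = 18

18


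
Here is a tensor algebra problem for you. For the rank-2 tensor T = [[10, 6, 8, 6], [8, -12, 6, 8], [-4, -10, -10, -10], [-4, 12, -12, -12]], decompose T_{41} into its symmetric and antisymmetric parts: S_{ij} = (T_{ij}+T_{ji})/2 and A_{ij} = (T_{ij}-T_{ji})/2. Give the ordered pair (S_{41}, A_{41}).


T_{41} = -4
T_{14} = 6
S_{41} = (-4 + 6)/2 = 2/2 = 1
A_{41} = (-4 - 6)/2 = -10/2 = -5
Check: S + A = 1 + -5 = -4 = T_{41}.

(1, -5)


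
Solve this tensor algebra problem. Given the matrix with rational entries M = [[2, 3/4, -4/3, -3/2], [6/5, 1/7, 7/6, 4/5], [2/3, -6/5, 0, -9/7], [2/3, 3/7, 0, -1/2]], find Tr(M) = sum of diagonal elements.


The trace is the sum of diagonal entries.
Diagonal: M[1,1] = 2, M[2,2] = 1/7, M[3,3] = 0, M[4,4] = -1/2
Tr(M) = 2 + 1/7 + 0 + -1/2
Computing step by step:
After adding M[1,1]: 2
After adding M[2,2]: 15/7
After adding M[3,3]: 15/7
After adding M[4,4]: 23/14
Tr(M) = 23/14

23/14


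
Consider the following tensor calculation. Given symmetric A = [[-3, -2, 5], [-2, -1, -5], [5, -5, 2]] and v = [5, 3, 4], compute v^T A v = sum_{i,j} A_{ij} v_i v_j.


First compute Av:
(Av)_1 = -3*5 + -2*3 + 5*4 = -1
(Av)_2 = -2*5 + -1*3 + -5*4 = -33
(Av)_3 = 5*5 + -5*3 + 2*4 = 18
Av = [-1, -33, 18]
Then v^T (Av) = 5*-1 + 3*-33 + 4*18
= -5 + -99 + 72 = -32

-32


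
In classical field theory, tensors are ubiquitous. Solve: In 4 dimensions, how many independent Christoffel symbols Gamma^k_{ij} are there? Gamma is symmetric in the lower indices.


Christoffel symbols Gamma^k_{ij} are symmetric in i,j, so there are d * d(d+1)/2 independent symbols.
d = 4
d(d+1)/2 = 4 * 5 / 2 = 10
Total = 4 * 10 = 40

40


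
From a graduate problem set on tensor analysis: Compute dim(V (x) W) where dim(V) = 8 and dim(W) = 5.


The dimension of a tensor product is the product of dimensions.
dim(V) = 8, dim(W) = 5
dim(V (x) W) = 8 * 5 = 40

40


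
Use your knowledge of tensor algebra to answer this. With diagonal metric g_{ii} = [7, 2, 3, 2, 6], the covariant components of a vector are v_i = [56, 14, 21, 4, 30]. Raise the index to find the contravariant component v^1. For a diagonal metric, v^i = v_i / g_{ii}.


To raise an index with a diagonal metric: v^i = v_i / g_{ii}.
For index 1: v_1 = 56, g_{11} = 7
v^1 = 56 / 7 = 8

8


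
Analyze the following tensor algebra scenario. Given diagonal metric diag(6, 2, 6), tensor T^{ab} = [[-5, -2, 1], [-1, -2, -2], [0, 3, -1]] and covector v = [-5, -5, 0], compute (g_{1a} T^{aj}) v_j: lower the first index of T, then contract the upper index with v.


Step 1: lower the first index. For a diagonal metric, g_{ia} T^{aj} = g_{ii} T^{ij} (no sum on i).
g_{11} = 6
S_1{}^1 = 6 * T^{11} = 6 * -5 = -30
S_1{}^2 = 6 * T^{12} = 6 * -2 = -12
S_1{}^3 = 6 * T^{13} = 6 * 1 = 6
Step 2: contract S_1{}^j with v_j.
S_1{}^1 * v_1 = -30 * -5 = 150
S_1{}^2 * v_2 = -12 * -5 = 60
S_1{}^3 * v_3 = 6 * 0 = 0
Result = 150 + 60 + 0 = 210

210


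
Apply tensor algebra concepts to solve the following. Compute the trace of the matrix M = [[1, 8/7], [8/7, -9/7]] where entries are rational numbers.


The trace is the sum of diagonal entries.
Diagonal: M[1,1] = 1, M[2,2] = -9/7
Tr(M) = 1 + -9/7
Computing step by step:
After adding M[1,1]: 1
After adding M[2,2]: -2/7
Tr(M) = -2/7

-2/7


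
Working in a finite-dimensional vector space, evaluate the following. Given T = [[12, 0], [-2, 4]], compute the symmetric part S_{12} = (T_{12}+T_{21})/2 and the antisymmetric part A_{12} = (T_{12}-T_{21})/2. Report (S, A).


T_{12} = 0
T_{21} = -2
S_{12} = (0 + -2)/2 = -2/2 = -1
A_{12} = (0 - -2)/2 = 2/2 = 1
Check: S + A = -1 + 1 = 0 = T_{12}.

(-1, 1)


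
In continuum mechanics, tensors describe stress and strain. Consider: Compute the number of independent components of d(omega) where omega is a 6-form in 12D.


The exterior derivative of a p-form is a (p+1)-form.
Its number of independent components is C(n, p+1).
n = 12, p+1 = 7
C(12, 7) = 792

792


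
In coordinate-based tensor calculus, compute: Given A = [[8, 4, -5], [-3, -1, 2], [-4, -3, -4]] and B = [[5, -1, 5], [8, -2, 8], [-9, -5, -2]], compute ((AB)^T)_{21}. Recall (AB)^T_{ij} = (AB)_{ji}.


(AB)^T_{ij} = (AB)_{ji} = sum_k A_{jk} B_{ki}.
For i=2, j=1 we need (AB)_{12}:
A_{11} * B_{12} = 8 * -1 = -8
A_{12} * B_{22} = 4 * -2 = -8
A_{13} * B_{32} = -5 * -5 = 25
Sum = -8 + -8 + 25 = 9

9


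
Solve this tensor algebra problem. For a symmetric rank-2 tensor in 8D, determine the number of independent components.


A symmetric rank-2 tensor in d dimensions has d(d+1)/2 independent components.
d = 8
d(d+1)/2 = 8 * 9 / 2 = 72 / 2 = 36

36


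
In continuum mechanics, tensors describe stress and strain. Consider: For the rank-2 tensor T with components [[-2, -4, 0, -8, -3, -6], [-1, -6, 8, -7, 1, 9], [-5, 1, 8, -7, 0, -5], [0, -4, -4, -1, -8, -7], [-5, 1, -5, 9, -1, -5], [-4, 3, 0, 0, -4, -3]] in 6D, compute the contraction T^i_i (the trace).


The contraction (trace) of a rank-2 tensor is the sum of its diagonal elements.
Diagonal entries: A[1,1] = -2, A[2,2] = -6, A[3,3] = 8, A[4,4] = -1, A[5,5] = -1, A[6,6] = -3
Tr(A) = -2 + -6 + 8 + -1 + -1 + -3 = -5

-5


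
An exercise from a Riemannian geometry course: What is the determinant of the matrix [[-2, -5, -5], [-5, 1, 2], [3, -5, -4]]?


Expanding along the first row, det(A) = a11*M_11 - a12*M_12 + a13*M_13, where M_1j is the (1,j) minor.
Minor M_11 = 1*-4 - 2*-5 = 6
Minor M_12 = -5*-4 - 2*3 = 14
Minor M_13 = -5*-5 - 1*3 = 22
det = -2*(6) - -5*(14) + -5*(22)
    = -12 - -70 + -110
    = -52

-52


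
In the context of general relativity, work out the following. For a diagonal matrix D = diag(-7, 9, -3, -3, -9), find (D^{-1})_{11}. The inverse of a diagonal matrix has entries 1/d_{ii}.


For a diagonal matrix, the inverse has entries (D^{-1})_{ii} = 1/d_{ii}.
The diagonal entries are: d_{11} = -7, d_{22} = 9, d_{33} = -3, d_{44} = -3, d_{55} = -9
We need (D^{-1})_{11} = 1/d_{11} = 1/-7 = -1/7

-1/7


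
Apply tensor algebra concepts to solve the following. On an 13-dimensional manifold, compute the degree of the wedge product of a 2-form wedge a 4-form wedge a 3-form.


The degree of a wedge product is the sum of the degrees of the individual forms.
Degrees: 2, 4, 3
Total degree = 2 + 4 + 3 = 9

9


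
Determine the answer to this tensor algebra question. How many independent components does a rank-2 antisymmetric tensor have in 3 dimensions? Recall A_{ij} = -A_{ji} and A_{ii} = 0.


An antisymmetric rank-2 tensor satisfies A_{ij} = -A_{ji}, so diagonal entries are zero.
The independent components are the upper-triangular entries: C(n, 2) = n(n-1)/2.
n = 3
C(3, 2) = 3 * 2 / 2 = 6 / 2 = 3

3


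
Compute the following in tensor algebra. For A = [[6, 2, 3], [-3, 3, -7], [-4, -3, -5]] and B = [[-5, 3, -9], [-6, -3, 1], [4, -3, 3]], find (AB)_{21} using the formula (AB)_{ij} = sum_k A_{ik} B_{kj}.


(AB)_{ij} = sum_k A_{ik} B_{kj}.
For i=2, j=1:
A_{21} * B_{11} = -3 * -5 = 15
A_{22} * B_{21} = 3 * -6 = -18
A_{23} * B_{31} = -7 * 4 = -28
Sum = 15 + -18 + -28 = -31

-31


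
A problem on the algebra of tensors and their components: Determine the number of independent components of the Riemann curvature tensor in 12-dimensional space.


The Riemann tensor in d dimensions has d^2(d^2 - 1)/12 independent components.
d = 12, so d^2 = 144
d^2 - 1 = 143
d^2(d^2 - 1) = 144 * 143 = 20592
Divide by 12: 20592 / 12 = 1716

1716


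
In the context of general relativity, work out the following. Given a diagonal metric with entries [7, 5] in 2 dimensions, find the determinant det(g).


For a diagonal metric, the determinant is the product of diagonal entries.
Diagonal entries: 7, 5
det(g) = 7 * 5 = 35

35


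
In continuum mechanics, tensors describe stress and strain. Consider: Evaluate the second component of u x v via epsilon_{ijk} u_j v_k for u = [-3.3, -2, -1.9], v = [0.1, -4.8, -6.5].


(u x v)_2 = sum_{j,k} epsilon_{2jk} u_j v_k. Only permutations of (1,2,3) contribute; the two non-zero terms are:
eps_{213} u_1 v_3 = -1 * -3.3 * -6.5 = -21.45
eps_{231} u_3 v_1 = 1 * -1.9 * 0.1 = -0.19
(u x v)_2 = -21.64

-21.64


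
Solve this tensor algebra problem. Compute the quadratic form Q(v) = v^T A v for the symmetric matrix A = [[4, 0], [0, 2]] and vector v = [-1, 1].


First compute Av:
(Av)_1 = 4*-1 + 0*1 = -4
(Av)_2 = 0*-1 + 2*1 = 2
Av = [-4, 2]
Then v^T (Av) = -1*-4 + 1*2
= 4 + 2 = 6

6


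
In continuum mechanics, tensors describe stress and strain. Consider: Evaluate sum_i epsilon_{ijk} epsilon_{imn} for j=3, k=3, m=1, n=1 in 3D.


Using the identity: epsilon_{ijk} epsilon_{imn} = delta_{jm} delta_{kn} - delta_{jn} delta_{km}.
delta_{31} = 0
delta_{31} = 0
delta_{31} = 0
delta_{31} = 0
Result = 0 * 0 - 0 * 0 = 0 - 0 = 0

0


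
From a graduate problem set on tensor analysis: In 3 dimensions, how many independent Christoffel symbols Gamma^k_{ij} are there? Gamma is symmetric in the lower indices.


Christoffel symbols Gamma^k_{ij} are symmetric in i,j, so there are d * d(d+1)/2 independent symbols.
d = 3
d(d+1)/2 = 3 * 4 / 2 = 6
Total = 3 * 6 = 18

18


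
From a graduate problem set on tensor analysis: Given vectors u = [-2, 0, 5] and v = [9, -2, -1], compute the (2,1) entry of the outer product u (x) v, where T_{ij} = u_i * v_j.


The outer product entry T_{ij} = u_i * v_j.
We need i=2, j=1.
u_2 = 0, v_1 = 9
T_{2,1} = 0 * 9 = 0

0


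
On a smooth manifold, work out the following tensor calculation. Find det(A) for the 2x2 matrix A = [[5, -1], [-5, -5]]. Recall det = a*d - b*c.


For a 2x2 matrix [[a, b], [c, d]], det = a*d - b*c.
a = 5, b = -1, c = -5, d = -5
a*d = 5 * -5 = -25
b*c = -1 * -5 = 5
det = -25 - 5 = -30

-30


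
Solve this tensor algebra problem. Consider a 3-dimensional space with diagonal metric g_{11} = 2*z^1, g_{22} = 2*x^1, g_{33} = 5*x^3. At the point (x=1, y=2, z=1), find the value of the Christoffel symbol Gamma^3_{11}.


For a diagonal metric, Gamma^k_{ij} = (1/2) g^{kk} (dg_{ik}/dx_j + dg_{jk}/dx_i - dg_{ij}/dx_k).
The metric is diagonal, so g_{ab} = 0 for a != b.
At the given point: g_{11} = 2, g_{22} = 2, g_{33} = 5
g^{33} = 1/5
dg_{13}/dx_1 = 0 (off-diagonal)
dg_{13}/dx_1 = 0 (off-diagonal)
dg_{11}/dx_3 = dg_{11}/dx_3 = 2
Numerator = 0 + 0 - 2 = -2
Gamma^3_{11} = -2 / (2 * 5) = -1/5

-1/5


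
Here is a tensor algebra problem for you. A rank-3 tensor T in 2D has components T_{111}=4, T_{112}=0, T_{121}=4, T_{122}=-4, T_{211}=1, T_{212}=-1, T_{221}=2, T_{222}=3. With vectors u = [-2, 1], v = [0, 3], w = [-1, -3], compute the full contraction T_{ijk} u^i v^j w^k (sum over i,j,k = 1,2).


S = sum over i,j,k of T_{ijk} u_i v_j w_k. Expanding all 8 terms:
T_{111}*u_1*v_1*w_1 = 4*-2*0*-1 = 0  (running total: 0)
T_{112}*u_1*v_1*w_2 = 0*-2*0*-3 = 0  (running total: 0)
T_{121}*u_1*v_2*w_1 = 4*-2*3*-1 = 24  (running total: 24)
T_{122}*u_1*v_2*w_2 = -4*-2*3*-3 = -72  (running total: -48)
T_{211}*u_2*v_1*w_1 = 1*1*0*-1 = 0  (running total: -48)
T_{212}*u_2*v_1*w_2 = -1*1*0*-3 = 0  (running total: -48)
T_{221}*u_2*v_2*w_1 = 2*1*3*-1 = -6  (running total: -54)
T_{222}*u_2*v_2*w_2 = 3*1*3*-3 = -27  (running total: -81)
S = -81

-81
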